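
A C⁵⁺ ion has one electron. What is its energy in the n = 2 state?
-122.4513 eV

For hydrogen-like ions, the energy levels scale with Z²:
E_n = -13.6057 Z² / n² eV

For C⁵⁺ (Z = 6) at n = 2:
E_2 = -13.6057 × 6² / 2²
E_2 = -13.6057 × 36 / 4
E_2 = -489.8052 / 4
E_2 = -122.4513 eV

The energy is 36 times more negative than hydrogen at the same n due to the stronger nuclear charge.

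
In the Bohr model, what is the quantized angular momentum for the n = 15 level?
1.582e-33 J·s (or 15ℏ)

In the Bohr model, angular momentum is quantized:
L = nℏ

where ℏ = h/(2π) = 1.05457e-34 J·s

For n = 15:
L = 15 × 1.05457e-34 J·s
L = 1.582e-33 J·s

This can also be written as L = 15ℏ.
The angular momentum is an integer multiple of the reduced Planck constant.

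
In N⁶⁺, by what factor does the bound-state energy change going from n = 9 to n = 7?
1.65306

Using E_n = -13.6057 Z² / n² eV with Z = 7:

E_7 = -13.6057 × 7² / 7² = -666.6793 / 49 = -13.60570000000 eV
E_9 = -13.6057 × 7² / 9² = -666.6793 / 81 = -8.23060864198 eV

The ratio is:
E_7/E_9 = (-13.60570000000) / (-8.23060864198)
E_7/E_9 = (-666.6793/49) / (-666.6793/81)
E_7/E_9 = 81/49
E_7/E_9 = 1.65306
(Note: the Z² factors cancel in the ratio.)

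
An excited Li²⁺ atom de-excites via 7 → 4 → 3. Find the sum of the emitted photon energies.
11.11 eV

The energy levels of Li²⁺ are E_n = -13.6057 × 3² / n² eV.

First transition (7 → 4):
ΔE₁ = |E_4 - E_7|
ΔE₁ = |-7.65320625 - (-2.49900612)| = 5.15420 eV

Second transition (4 → 3):
ΔE₂ = |E_3 - E_4|
ΔE₂ = |-13.60570000 - (-7.65320625)| = 5.95249 eV

Total energy released:
E_total = ΔE₁ + ΔE₂ = 5.15420 + 5.95249 = 11.11 eV

Note: This equals the direct transition 7 → 3: 11.11 eV ✓
Energy is conserved regardless of the path taken.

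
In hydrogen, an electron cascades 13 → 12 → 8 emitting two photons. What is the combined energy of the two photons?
0.1321 eV

The energy levels of hydrogen are E_n = -13.6057 / n² eV.

First transition (13 → 12):
ΔE₁ = |E_12 - E_13|
ΔE₁ = |-0.0944840278 - (-0.0805071006)| = 0.0139769 eV

Second transition (12 → 8):
ΔE₂ = |E_8 - E_12|
ΔE₂ = |-0.2125890625 - (-0.0944840278)| = 0.1181050 eV

Total energy released:
E_total = ΔE₁ + ΔE₂ = 0.0139769 + 0.1181050 = 0.1321 eV

Note: This equals the direct transition 13 → 8: 0.1321 eV ✓
Energy is conserved regardless of the path taken.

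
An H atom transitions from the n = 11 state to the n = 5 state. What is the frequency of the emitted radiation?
1.044e+14 Hz

First, find the transition energy:
E_11 = -13.6057 / 11² = -0.1124438 eV
E_5 = -13.6057 / 5² = -0.5442280 eV
|ΔE| = |E_5 - E_11| = 0.4317842 eV

Convert to Joules: E = 0.4317842 eV × (1.602177 × 10⁻¹⁹ J/eV) = 6.91795e-20 J

Using E = hf:
f = E/h = 6.91795e-20 J / (6.62607 × 10⁻³⁴ J·s)
f = 1.044e+14 Hz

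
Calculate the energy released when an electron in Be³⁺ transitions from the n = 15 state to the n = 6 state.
5.07946 eV

The energy levels are E_n = -13.6057 Z² eV / n².

Energy at n = 15: E_15 = -13.6057 × 4² / 15² = -0.96751644 eV
Energy at n = 6: E_6 = -13.6057 × 4² / 6² = -6.04697778 eV

For emission (electron falling to lower state), the photon energy is:
E_photon = E_15 - E_6 = |-0.96751644 - (-6.04697778)|
E_photon = 5.07946 eV

This energy is carried away by the emitted photon.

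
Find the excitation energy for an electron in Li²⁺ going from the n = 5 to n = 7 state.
2.40 eV

The energy levels of a hydrogen-like atom are E_n = -13.6057 Z² eV / n².

Energy at n = 5: E_5 = -13.6057 × 3² / 5² = -4.89805 eV
Energy at n = 7: E_7 = -13.6057 × 3² / 7² = -2.49901 eV

The excitation energy is the difference:
ΔE = E_7 - E_5
ΔE = -2.49901 - (-4.89805)
ΔE = 2.40 eV

Since this is positive, energy must be absorbed (photon absorption).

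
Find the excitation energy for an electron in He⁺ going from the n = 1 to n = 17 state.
54.2345 eV

The energy levels of a hydrogen-like atom are E_n = -13.6057 Z² eV / n².

Energy at n = 1: E_1 = -13.6057 × 2² / 1² = -54.4228000 eV
Energy at n = 17: E_17 = -13.6057 × 2² / 17² = -0.1883142 eV

The excitation energy is the difference:
ΔE = E_17 - E_1
ΔE = -0.1883142 - (-54.4228000)
ΔE = 54.2345 eV

Since this is positive, energy must be absorbed (photon absorption).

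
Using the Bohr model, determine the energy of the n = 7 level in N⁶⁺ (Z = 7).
-13.606 eV

For hydrogen-like ions, the energy levels scale with Z²:
E_n = -13.6057 Z² / n² eV

For N⁶⁺ (Z = 7) at n = 7:
E_7 = -13.6057 × 7² / 7²
E_7 = -13.6057 × 49 / 49
E_7 = -666.6793 / 49
E_7 = -13.606 eV

The energy is 49 times more negative than hydrogen at the same n due to the stronger nuclear charge.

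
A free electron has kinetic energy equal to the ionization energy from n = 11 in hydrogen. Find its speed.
1.99e+05 m/s (or 0.06634% of c)

The binding energy at n = 11 for hydrogen is:
E_11 = -13.6057/11² = -0.1124438 eV
|E_11| = 0.1124438 eV

Convert to Joules:
KE = 0.1124438 eV × (1.602177 × 10⁻¹⁹ J/eV) = 1.8015e-20 J

Using KE = ½mv²:
v = √(2·KE/m_e)
v = √(2 × 1.8015e-20 J / 9.10938 × 10⁻³¹ kg)
v = 1.99e+05 m/s

This is approximately 0.06634% the speed of light.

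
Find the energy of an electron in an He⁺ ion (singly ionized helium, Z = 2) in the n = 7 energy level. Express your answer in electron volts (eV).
-1.110669 eV

The energy levels of a hydrogen-like atom are given by:
E_n = -13.6057 Z² / n² eV  (with Z = 2 for He⁺)

For n = 7:
E_7 = -13.6057 × 2² / 7²
E_7 = -13.6057 × 4 / 49
E_7 = -1.110669 eV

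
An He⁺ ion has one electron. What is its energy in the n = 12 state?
-0.38 eV

For hydrogen-like ions, the energy levels scale with Z²:
E_n = -13.6057 Z² / n² eV

For He⁺ (Z = 2) at n = 12:
E_12 = -13.6057 × 2² / 12²
E_12 = -13.6057 × 4 / 144
E_12 = -54.4228 / 144
E_12 = -0.38 eV

The energy is 4 times more negative than hydrogen at the same n due to the stronger nuclear charge.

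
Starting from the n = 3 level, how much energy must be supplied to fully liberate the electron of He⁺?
6.047 eV

The ionization energy is the energy needed to remove the electron completely (n → ∞).

For a hydrogen-like ion with Z = 2, E_n = -13.6057 Z² / n² eV.

At n = 3: E_3 = -13.6057 × 2² / 3² = -6.046978 eV
At n = ∞: E_∞ = 0 eV

Ionization energy = E_∞ - E_3 = 0 - (-6.046978) = 6.046978 eV
Ionization energy ≈ 6.047 eV

This is also called the binding energy of the electron in state n = 3.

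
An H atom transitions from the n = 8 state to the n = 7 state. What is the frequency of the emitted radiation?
1.57e+13 Hz

First, find the transition energy:
E_8 = -13.6057 / 8² = -0.2125891 eV
E_7 = -13.6057 / 7² = -0.2776673 eV
|ΔE| = |E_7 - E_8| = 0.0650782 eV

Convert to Joules: E = 0.0650782 eV × (1.602177 × 10⁻¹⁹ J/eV) = 1.0427e-20 J

Using E = hf:
f = E/h = 1.0427e-20 J / (6.62607 × 10⁻³⁴ J·s)
f = 1.57e+13 Hz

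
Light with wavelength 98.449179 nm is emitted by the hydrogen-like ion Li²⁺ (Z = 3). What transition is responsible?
n = 11 → n = 3

First, find the photon energy from the wavelength (hc = 1239.84 eV·nm):
E = hc/λ = 1239.84 eV·nm / 98.449179 nm = 12.593706 eV

The energy levels of Li²⁺ satisfy E_n = -13.6057 × 3² / n² eV, so an emission n_i → n_f releases
ΔE = 13.6057 × 3² × (1/n_f² − 1/n_i²) eV.

Setting ΔE equal to the photon energy:
1/n_f² − 1/n_i² = 12.593706 / (13.6057 × 3²) = 0.10284665

Since 1/n_i² must be positive, we need 1/n_f² > 0.10284665, i.e. n_f ≤ 3. For each allowed n_f, solve n_i = (1/n_f² − 0.10284665)^(−1/2) and check whether it is a whole number:
  n_f = 1: 1/n_i² = 1.00000000 − 0.10284665 = 0.89715335 → n_i = 1.056  (not an integer) ✗
  n_f = 2: 1/n_i² = 0.25000000 − 0.10284665 = 0.14715335 → n_i = 2.607  (not an integer) ✗
  n_f = 3: 1/n_i² = 0.11111111 − 0.10284665 = 0.00826446 → n_i = 11.000  → integer, n_i = 11 ✓

Only n_f = 3 gives an integer upper level, n_i = 11.

The transition is from n = 11 to n = 3 (emission).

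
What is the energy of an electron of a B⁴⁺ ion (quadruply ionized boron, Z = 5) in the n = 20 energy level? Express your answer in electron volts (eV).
-0.850 eV

The energy levels of a hydrogen-like atom are given by:
E_n = -13.6057 Z² / n² eV  (with Z = 5 for B⁴⁺)

For n = 20:
E_20 = -13.6057 × 5² / 20²
E_20 = -13.6057 × 25 / 400
E_20 = -0.850 eV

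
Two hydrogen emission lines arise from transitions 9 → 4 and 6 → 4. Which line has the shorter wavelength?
9 → 4

Calculate the energy for each transition:

Transition 9 → 4:
ΔE₁ = |E_4 - E_9| = |-13.6057/4² - (-13.6057/9²)|
ΔE₁ = |-0.850356250 - (-0.167971605)| = 0.682385 eV

Transition 6 → 4:
ΔE₂ = |E_4 - E_6| = |-13.6057/4² - (-13.6057/6²)|
ΔE₂ = |-0.850356250 - (-0.377936111)| = 0.472420 eV

Since 0.682385 eV > 0.472420 eV, the transition 9 → 4 emits the more energetic photon.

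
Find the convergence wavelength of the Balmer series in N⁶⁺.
7.43890 nm

The series limit corresponds to the transition from n = ∞ to n = 2.
This is the highest energy (shortest wavelength) transition in the Balmer series.

E_∞ = 0 eV
E_2 = -13.6057 × 7² / 2² = -166.6698250 eV

Energy at series limit:
ΔE = E_∞ - E_2 = 0 - (-166.6698250) = 166.6698250 eV
λ = hc/E = 1239.84 eV·nm / 166.6698250 eV = 7.43890 nm

This energy equals the ionization energy from the n = 2 state of N⁶⁺.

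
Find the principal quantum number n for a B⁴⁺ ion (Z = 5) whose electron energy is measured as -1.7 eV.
n = 14

The exact energy levels follow E_n = -13.6057 Z² / n² eV with Z = 5.

The measured value (-1.7 eV) is reported to only 2 significant figures, so we must test candidate n values and see which one matches to that precision.

Candidate energies:
  n = 12:  E = -13.6057 × 5² / 12² = -2.362101 eV
  n = 13:  E = -13.6057 × 5² / 13² = -2.012678 eV
  n = 14:  E = -13.6057 × 5² / 14² = -1.735421 eV  ← matches
  n = 15:  E = -13.6057 × 5² / 15² = -1.511744 eV
  n = 16:  E = -13.6057 × 5² / 16² = -1.328682 eV

Checking against the measurement of -1.7 eV (2 sig figs), only n = 14 agrees:
E_14 = -1.735421 eV, which rounds to -1.7 eV ✓

Therefore n = 14.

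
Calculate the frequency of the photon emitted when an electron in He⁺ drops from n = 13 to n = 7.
1.91e+14 Hz

First, find the transition energy:
E_13 = -13.6057 × 2² / 13² = -0.32202840 eV
E_7 = -13.6057 × 2² / 7² = -1.11066939 eV
|ΔE| = |E_7 - E_13| = 0.78864099 eV

Convert to Joules: E = 0.78864099 eV × (1.602177 × 10⁻¹⁹ J/eV) = 1.2635e-19 J

Using E = hf:
f = E/h = 1.2635e-19 J / (6.62607 × 10⁻³⁴ J·s)
f = 1.91e+14 Hz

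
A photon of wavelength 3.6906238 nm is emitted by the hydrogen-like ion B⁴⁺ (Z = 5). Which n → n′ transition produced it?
n = 9 → n = 1

First, find the photon energy from the wavelength (hc = 1239.84 eV·nm):
E = hc/λ = 1239.84 eV·nm / 3.6906238 nm = 335.94321 eV

The energy levels of B⁴⁺ satisfy E_n = -13.6057 × 5² / n² eV, so an emission n_i → n_f releases
ΔE = 13.6057 × 5² × (1/n_f² − 1/n_i²) eV.

Setting ΔE equal to the photon energy:
1/n_f² − 1/n_i² = 335.94321 / (13.6057 × 5²) = 0.98765432

Since 1/n_i² must be positive, we need 1/n_f² > 0.98765432, i.e. n_f ≤ 1. For each allowed n_f, solve n_i = (1/n_f² − 0.98765432)^(−1/2) and check whether it is a whole number:
  n_f = 1: 1/n_i² = 1.00000000 − 0.98765432 = 0.01234568 → n_i = 9.000  → integer, n_i = 9 ✓

Only n_f = 1 gives an integer upper level, n_i = 9.

The transition is from n = 9 to n = 1 (emission).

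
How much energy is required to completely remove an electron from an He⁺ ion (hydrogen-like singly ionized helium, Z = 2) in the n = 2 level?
13.61 eV

The ionization energy is the energy needed to remove the electron completely (n → ∞).

For a hydrogen-like ion with Z = 2, E_n = -13.6057 Z² / n² eV.

At n = 2: E_2 = -13.6057 × 2² / 2² = -13.60570 eV
At n = ∞: E_∞ = 0 eV

Ionization energy = E_∞ - E_2 = 0 - (-13.60570) = 13.60570 eV
Ionization energy ≈ 13.61 eV

This is also called the binding energy of the electron in state n = 2.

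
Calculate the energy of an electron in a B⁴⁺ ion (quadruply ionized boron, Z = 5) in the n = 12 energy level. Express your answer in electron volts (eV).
-2.362101 eV

The energy levels of a hydrogen-like atom are given by:
E_n = -13.6057 Z² / n² eV  (with Z = 5 for B⁴⁺)

For n = 12:
E_12 = -13.6057 × 5² / 12²
E_12 = -13.6057 × 25 / 144
E_12 = -2.362101 eV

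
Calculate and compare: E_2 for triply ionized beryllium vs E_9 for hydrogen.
Be³⁺ at n = 2 (E = -54.422800 eV)

Using E_n = -13.6057 Z² / n² eV:

Be³⁺ (Z = 4) at n = 2:
E = -13.6057 × 4² / 2² = -13.6057 × 16 / 4 = -54.422800000 eV

H (Z = 1) at n = 9:
E = -13.6057 × 1² / 9² = -13.6057 × 1 / 81 = -0.167971605 eV

Since -54.422800000 eV < -0.167971605 eV,
Be³⁺ at n = 2 is more tightly bound (requires more energy to ionize).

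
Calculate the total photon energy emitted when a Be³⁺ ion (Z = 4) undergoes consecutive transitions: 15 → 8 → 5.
7.74 eV

The energy levels of Be³⁺ are E_n = -13.6057 × 4² / n² eV.

First transition (15 → 8):
ΔE₁ = |E_8 - E_15|
ΔE₁ = |-3.40142500 - (-0.96751644)| = 2.43391 eV

Second transition (8 → 5):
ΔE₂ = |E_5 - E_8|
ΔE₂ = |-8.70764800 - (-3.40142500)| = 5.30622 eV

Total energy released:
E_total = ΔE₁ + ΔE₂ = 2.43391 + 5.30622 = 7.74 eV

Note: This equals the direct transition 15 → 5: 7.74 eV ✓
Energy is conserved regardless of the path taken.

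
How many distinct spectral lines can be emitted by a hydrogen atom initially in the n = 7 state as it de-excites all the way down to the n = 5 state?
3

The electron can occupy levels n = 5, 6, ..., 7 during de-excitation — that is m = 7 - 5 + 1 = 3 distinct levels.

The number of distinct spectral lines equals the number of ways to choose 2 of these m levels (each pair gives one possible emission transition):

Number of lines = m(m-1)/2 = 3×2/2 = 3

These correspond to all possible transitions between the 3 levels:
7 → 6, 7 → 5, 6 → 5

Each transition produces a photon with a unique energy (and thus wavelength). This count does not depend on Z.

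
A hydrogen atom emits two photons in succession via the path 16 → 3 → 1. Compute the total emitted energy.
13.55255 eV

The energy levels of hydrogen are E_n = -13.6057 / n² eV.

First transition (16 → 3):
ΔE₁ = |E_3 - E_16|
ΔE₁ = |-1.51174444444 - (-0.05314726563)| = 1.45859718 eV

Second transition (3 → 1):
ΔE₂ = |E_1 - E_3|
ΔE₂ = |-13.60570000000 - (-1.51174444444)| = 12.09395556 eV

Total energy released:
E_total = ΔE₁ + ΔE₂ = 1.45859718 + 12.09395556 = 13.55255 eV

Note: This equals the direct transition 16 → 1: 13.55255 eV ✓
Energy is conserved regardless of the path taken.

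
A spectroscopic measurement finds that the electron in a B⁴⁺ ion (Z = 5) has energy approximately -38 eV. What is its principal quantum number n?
n = 3

The exact energy levels follow E_n = -13.6057 Z² / n² eV with Z = 5.

The measured value (-38 eV) is reported to only 2 significant figures, so we must test candidate n values and see which one matches to that precision.

Candidate energies:
  n = 1:  E = -13.6057 × 5² / 1² = -340.14250 eV
  n = 2:  E = -13.6057 × 5² / 2² = -85.03563 eV
  n = 3:  E = -13.6057 × 5² / 3² = -37.79361 eV  ← matches
  n = 4:  E = -13.6057 × 5² / 4² = -21.25891 eV
  n = 5:  E = -13.6057 × 5² / 5² = -13.60570 eV

Checking against the measurement of -38 eV (2 sig figs), only n = 3 agrees:
E_3 = -37.79361 eV, which rounds to -38 eV ✓

Therefore n = 3.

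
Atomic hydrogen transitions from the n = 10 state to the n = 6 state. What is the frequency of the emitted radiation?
5.84861e+13 Hz

First, find the transition energy:
E_10 = -13.6057 / 10² = -0.136057000 eV
E_6 = -13.6057 / 6² = -0.377936111 eV
|ΔE| = |E_6 - E_10| = 0.241879111 eV

Convert to Joules: E = 0.241879111 eV × (1.602177 × 10⁻¹⁹ J/eV) = 3.8753315e-20 J

Using E = hf:
f = E/h = 3.8753315e-20 J / (6.62607 × 10⁻³⁴ J·s)
f = 5.84861e+13 Hz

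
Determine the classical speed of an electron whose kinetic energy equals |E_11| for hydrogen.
1.989e+05 m/s (or 0.0663% of c)

The binding energy at n = 11 for hydrogen is:
E_11 = -13.6057/11² = -0.1124438 eV
|E_11| = 0.1124438 eV

Convert to Joules:
KE = 0.1124438 eV × (1.602177 × 10⁻¹⁹ J/eV) = 1.80155e-20 J

Using KE = ½mv²:
v = √(2·KE/m_e)
v = √(2 × 1.80155e-20 J / 9.10938 × 10⁻³¹ kg)
v = 1.989e+05 m/s

This is approximately 0.0663% the speed of light.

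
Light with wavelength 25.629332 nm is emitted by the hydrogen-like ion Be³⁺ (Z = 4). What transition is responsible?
n = 6 → n = 2

First, find the photon energy from the wavelength (hc = 1239.84 eV·nm):
E = hc/λ = 1239.84 eV·nm / 25.629332 nm = 48.375822 eV

The energy levels of Be³⁺ satisfy E_n = -13.6057 × 4² / n² eV, so an emission n_i → n_f releases
ΔE = 13.6057 × 4² × (1/n_f² − 1/n_i²) eV.

Setting ΔE equal to the photon energy:
1/n_f² − 1/n_i² = 48.375822 / (13.6057 × 4²) = 0.22222222

Since 1/n_i² must be positive, we need 1/n_f² > 0.22222222, i.e. n_f ≤ 2. For each allowed n_f, solve n_i = (1/n_f² − 0.22222222)^(−1/2) and check whether it is a whole number:
  n_f = 1: 1/n_i² = 1.00000000 − 0.22222222 = 0.77777778 → n_i = 1.134  (not an integer) ✗
  n_f = 2: 1/n_i² = 0.25000000 − 0.22222222 = 0.02777778 → n_i = 6.000  → integer, n_i = 6 ✓

Only n_f = 2 gives an integer upper level, n_i = 6.

The transition is from n = 6 to n = 2 (emission).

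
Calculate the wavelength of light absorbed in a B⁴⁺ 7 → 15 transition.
228.334 nm

First, find the transition energy using E_n = -13.6057 Z² / n² eV:
E_7 = -13.6057 × 5² / 7² = -6.9416837 eV
E_15 = -13.6057 × 5² / 15² = -1.5117444 eV

Photon energy: |ΔE| = |E_15 - E_7| = 5.4299393 eV

Convert to wavelength using E = hc/λ with hc = 1239.84 eV·nm:
λ = hc/E = 1239.84 eV·nm / 5.4299393 eV
λ = 228.334 nm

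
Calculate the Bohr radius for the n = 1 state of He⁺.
0.0265 nm (or 0.2646 Å)

The Bohr radius formula is:
r_n = n² a₀ / Z

where a₀ = 0.0529177 nm is the Bohr radius.

For He⁺ (Z = 2) at n = 1:
r_1 = 1² × 0.0529177 nm / 2
r_1 = 1 × 0.0529177 nm / 2
r_1 = 0.05292 nm / 2
r_1 = 0.0265 nm

The electron orbits at approximately 0.0265 nm from the nucleus.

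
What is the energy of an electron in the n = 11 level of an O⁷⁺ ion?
-7.1964 eV

For hydrogen-like ions, the energy levels scale with Z²:
E_n = -13.6057 Z² / n² eV

For O⁷⁺ (Z = 8) at n = 11:
E_11 = -13.6057 × 8² / 11²
E_11 = -13.6057 × 64 / 121
E_11 = -870.7648 / 121
E_11 = -7.1964 eV

The energy is 64 times more negative than hydrogen at the same n due to the stronger nuclear charge.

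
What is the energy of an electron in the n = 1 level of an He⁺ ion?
-54.422800 eV

For hydrogen-like ions, the energy levels scale with Z²:
E_n = -13.6057 Z² / n² eV

For He⁺ (Z = 2) at n = 1:
E_1 = -13.6057 × 2² / 1²
E_1 = -13.6057 × 4 / 1
E_1 = -54.4228 / 1
E_1 = -54.422800 eV

The energy is 4 times more negative than hydrogen at the same n due to the stronger nuclear charge.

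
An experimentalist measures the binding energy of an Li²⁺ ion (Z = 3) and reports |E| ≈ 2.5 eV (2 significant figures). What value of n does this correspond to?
n = 7

The exact energy levels follow E_n = -13.6057 Z² / n² eV with Z = 3.

The measured value (-2.5 eV) is reported to only 2 significant figures, so we must test candidate n values and see which one matches to that precision.

Candidate energies:
  n = 5:  E = -13.6057 × 3² / 5² = -4.89805 eV
  n = 6:  E = -13.6057 × 3² / 6² = -3.40143 eV
  n = 7:  E = -13.6057 × 3² / 7² = -2.49901 eV  ← matches
  n = 8:  E = -13.6057 × 3² / 8² = -1.91330 eV
  n = 9:  E = -13.6057 × 3² / 9² = -1.51174 eV

Checking against the measurement of -2.5 eV (2 sig figs), only n = 7 agrees:
E_7 = -2.49901 eV, which rounds to -2.5 eV ✓

Therefore n = 7.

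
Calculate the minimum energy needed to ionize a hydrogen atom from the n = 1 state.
13.606 eV

The ionization energy is the energy needed to remove the electron completely (n → ∞).

For hydrogen, E_n = -13.6057 eV / n².

At n = 1: E_1 = -13.6057 / 1² = -13.605700 eV
At n = ∞: E_∞ = 0 eV

Ionization energy = E_∞ - E_1 = 0 - (-13.605700) = 13.605700 eV
Ionization energy ≈ 13.606 eV

This is also called the binding energy of the electron in state n = 1.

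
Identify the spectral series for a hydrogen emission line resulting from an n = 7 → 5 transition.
Pfund series

The spectral series in hydrogen are named based on the final (lower) energy level:
- Lyman series: n_final = 1 (ultraviolet)
- Balmer series: n_final = 2 (visible/near-UV)
- Paschen series: n_final = 3 (infrared)
- Brackett series: n_final = 4 (infrared)
- Pfund series: n_final = 5 (far infrared)

Since this transition ends at n = 5, it belongs to the Pfund series.

For reference, this 7 → 5 line has photon energy
ΔE = 13.6057 eV × (1/5² - 1/7²) = 0.26656065306 eV,
corresponding to wavelength λ = hc/ΔE = 1239.84 eV·nm / 0.26656065306 eV = 4651.24911 nm in the far infrared region.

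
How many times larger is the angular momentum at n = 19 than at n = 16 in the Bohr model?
1.187500

In the Bohr model, L_n = nℏ, so the ratio is purely the ratio of quantum numbers:

L_19/L_16 = 19ℏ / 16ℏ = 19/16 = 1.187500

The angular momentum scales linearly with n.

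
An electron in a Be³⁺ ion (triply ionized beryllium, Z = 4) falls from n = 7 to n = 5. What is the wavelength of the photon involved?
290.70307 nm

First, find the transition energy using E_n = -13.6057 Z² / n² eV:
E_7 = -13.6057 × 4² / 7² = -4.442677551 eV
E_5 = -13.6057 × 4² / 5² = -8.707648000 eV

Photon energy: |ΔE| = |E_5 - E_7| = 4.264970449 eV

Convert to wavelength using E = hc/λ with hc = 1239.84 eV·nm:
λ = hc/E = 1239.84 eV·nm / 4.264970449 eV
λ = 290.70307 nm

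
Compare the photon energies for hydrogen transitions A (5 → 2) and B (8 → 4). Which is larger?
5 → 2

Calculate the energy for each transition:

Transition 5 → 2:
ΔE₁ = |E_2 - E_5| = |-13.6057/2² - (-13.6057/5²)|
ΔE₁ = |-3.40142500000 - (-0.54422800000)| = 2.85719700 eV

Transition 8 → 4:
ΔE₂ = |E_4 - E_8| = |-13.6057/4² - (-13.6057/8²)|
ΔE₂ = |-0.85035625000 - (-0.21258906250)| = 0.63776719 eV

Since 2.85719700 eV > 0.63776719 eV, the transition 5 → 2 emits the more energetic photon.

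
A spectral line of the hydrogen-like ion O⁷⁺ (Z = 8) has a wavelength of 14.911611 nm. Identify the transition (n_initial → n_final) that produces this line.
n = 8 → n = 3

First, find the photon energy from the wavelength (hc = 1239.84 eV·nm):
E = hc/λ = 1239.84 eV·nm / 14.911611 nm = 83.145946 eV

The energy levels of O⁷⁺ satisfy E_n = -13.6057 × 8² / n² eV, so an emission n_i → n_f releases
ΔE = 13.6057 × 8² × (1/n_f² − 1/n_i²) eV.

Setting ΔE equal to the photon energy:
1/n_f² − 1/n_i² = 83.145946 / (13.6057 × 8²) = 0.095486113

Since 1/n_i² must be positive, we need 1/n_f² > 0.095486113, i.e. n_f ≤ 3. For each allowed n_f, solve n_i = (1/n_f² − 0.095486113)^(−1/2) and check whether it is a whole number:
  n_f = 1: 1/n_i² = 1.000000000 − 0.095486113 = 0.904513887 → n_i = 1.051  (not an integer) ✗
  n_f = 2: 1/n_i² = 0.250000000 − 0.095486113 = 0.154513887 → n_i = 2.544  (not an integer) ✗
  n_f = 3: 1/n_i² = 0.111111111 − 0.095486113 = 0.015624998 → n_i = 8.000  → integer, n_i = 8 ✓

Only n_f = 3 gives an integer upper level, n_i = 8.

The transition is from n = 8 to n = 3 (emission).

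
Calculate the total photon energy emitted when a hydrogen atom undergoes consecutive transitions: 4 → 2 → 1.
12.75534 eV

The energy levels of hydrogen are E_n = -13.6057 / n² eV.

First transition (4 → 2):
ΔE₁ = |E_2 - E_4|
ΔE₁ = |-3.40142500000 - (-0.85035625000)| = 2.55106875 eV

Second transition (2 → 1):
ΔE₂ = |E_1 - E_2|
ΔE₂ = |-13.60570000000 - (-3.40142500000)| = 10.20427500 eV

Total energy released:
E_total = ΔE₁ + ΔE₂ = 2.55106875 + 10.20427500 = 12.75534 eV

Note: This equals the direct transition 4 → 1: 12.75534 eV ✓
Energy is conserved regardless of the path taken.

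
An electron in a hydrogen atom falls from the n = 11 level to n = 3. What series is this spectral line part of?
Paschen series

The spectral series in hydrogen are named based on the final (lower) energy level:
- Lyman series: n_final = 1 (ultraviolet)
- Balmer series: n_final = 2 (visible/near-UV)
- Paschen series: n_final = 3 (infrared)
- Brackett series: n_final = 4 (infrared)
- Pfund series: n_final = 5 (far infrared)

Since this transition ends at n = 3, it belongs to the Paschen series.

For reference, this 11 → 3 line has photon energy
ΔE = 13.6057 eV × (1/3² - 1/11²) = 1.3993006428 eV,
corresponding to wavelength λ = hc/ΔE = 1239.84 eV·nm / 1.3993006428 eV = 886.042614 nm in the infrared region.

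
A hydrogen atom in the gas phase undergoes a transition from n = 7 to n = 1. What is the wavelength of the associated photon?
93.0250 nm

First, find the transition energy using E_n = -13.6057 / n² eV:
E_7 = -13.6057 / 7² = -0.277667 eV
E_1 = -13.6057 / 1² = -13.605700 eV

Photon energy: |ΔE| = |E_1 - E_7| = 13.328033 eV

Convert to wavelength using E = hc/λ with hc = 1239.84 eV·nm:
λ = hc/E = 1239.84 eV·nm / 13.328033 eV
λ = 93.0250 nm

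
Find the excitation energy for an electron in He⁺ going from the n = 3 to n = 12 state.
5.66904 eV

The energy levels of a hydrogen-like atom are E_n = -13.6057 Z² eV / n².

Energy at n = 3: E_3 = -13.6057 × 2² / 3² = -6.04697778 eV
Energy at n = 12: E_12 = -13.6057 × 2² / 12² = -0.37793611 eV

The excitation energy is the difference:
ΔE = E_12 - E_3
ΔE = -0.37793611 - (-6.04697778)
ΔE = 5.66904 eV

Since this is positive, energy must be absorbed (photon absorption).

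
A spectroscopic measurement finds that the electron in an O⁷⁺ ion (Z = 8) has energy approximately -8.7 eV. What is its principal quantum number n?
n = 10

The exact energy levels follow E_n = -13.6057 Z² / n² eV with Z = 8.

The measured value (-8.7 eV) is reported to only 2 significant figures, so we must test candidate n values and see which one matches to that precision.

Candidate energies:
  n = 8:  E = -13.6057 × 8² / 8² = -13.60570 eV
  n = 9:  E = -13.6057 × 8² / 9² = -10.75018 eV
  n = 10:  E = -13.6057 × 8² / 10² = -8.70765 eV  ← matches
  n = 11:  E = -13.6057 × 8² / 11² = -7.19640 eV
  n = 12:  E = -13.6057 × 8² / 12² = -6.04698 eV

Checking against the measurement of -8.7 eV (2 sig figs), only n = 10 agrees:
E_10 = -8.70765 eV, which rounds to -8.7 eV ✓

Therefore n = 10.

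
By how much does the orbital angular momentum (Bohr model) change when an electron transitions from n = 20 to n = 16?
4.22e-34 J·s (or 4ℏ)

In the Bohr model, L_n = nℏ where ℏ = 1.0546e-34 J·s.

L_20 = 20ℏ = 2.1092e-33 J·s
L_16 = 16ℏ = 1.6874e-33 J·s

ΔL = L_20 - L_16 = (20 - 16)ℏ = 4ℏ
ΔL = 4 × 1.0546e-34 J·s = 4.22e-34 J·s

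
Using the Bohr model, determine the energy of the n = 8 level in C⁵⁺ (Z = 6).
-7.65 eV

For hydrogen-like ions, the energy levels scale with Z²:
E_n = -13.6057 Z² / n² eV

For C⁵⁺ (Z = 6) at n = 8:
E_8 = -13.6057 × 6² / 8²
E_8 = -13.6057 × 36 / 64
E_8 = -489.8052 / 64
E_8 = -7.65 eV

The energy is 36 times more negative than hydrogen at the same n due to the stronger nuclear charge.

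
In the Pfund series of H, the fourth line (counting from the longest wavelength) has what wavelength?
3295.20 nm

The lines of a series are numbered from the longest wavelength (smallest ΔE) outward; the fourth line is the transition from n = n_f + 4 to n_f.
The Pfund series has all transitions ending at n_f = 5.

For H, the fourth line (δ-line) is the jump from n = 9 to n = 5:
E_9 = -13.6057 / 9² = -0.16797160 eV
E_5 = -13.6057 / 5² = -0.54422800 eV
ΔE = E_9 - E_5 = 0.37625640 eV

λ = hc/E = 1239.84 eV·nm / 0.37625640 eV
λ = 3295.20 nm

This is the δ-line of the Pfund series in H.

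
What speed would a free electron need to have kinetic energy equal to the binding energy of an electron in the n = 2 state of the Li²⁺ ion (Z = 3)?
3.282e+06 m/s (or 1.09460% of c)

The binding energy at n = 2 for Li²⁺ is:
E_2 = -13.6057 × 3²/2² = -30.6128250 eV
|E_2| = 30.6128250 eV

Convert to Joules:
KE = 30.6128250 eV × (1.602177 × 10⁻¹⁹ J/eV) = 4.90472e-18 J

Using KE = ½mv²:
v = √(2·KE/m_e)
v = √(2 × 4.90472e-18 J / 9.10938 × 10⁻³¹ kg)
v = 3.282e+06 m/s

This is approximately 1.09460% the speed of light.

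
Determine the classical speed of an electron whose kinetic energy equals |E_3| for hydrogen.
7.292e+05 m/s (or 0.243% of c)

The binding energy at n = 3 for hydrogen is:
E_3 = -13.6057/3² = -1.511744 eV
|E_3| = 1.511744 eV

Convert to Joules:
KE = 1.511744 eV × (1.602177 × 10⁻¹⁹ J/eV) = 2.42208e-19 J

Using KE = ½mv²:
v = √(2·KE/m_e)
v = √(2 × 2.42208e-19 J / 9.10938 × 10⁻³¹ kg)
v = 7.292e+05 m/s

This is approximately 0.243% the speed of light.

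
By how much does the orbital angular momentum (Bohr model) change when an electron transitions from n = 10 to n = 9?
1.055e-34 J·s (or 1ℏ)

In the Bohr model, L_n = nℏ where ℏ = 1.05457e-34 J·s.

L_10 = 10ℏ = 1.05457e-33 J·s
L_9 = 9ℏ = 9.49113e-34 J·s

ΔL = L_10 - L_9 = (10 - 9)ℏ = 1ℏ
ΔL = 1 × 1.05457e-34 J·s = 1.055e-34 J·s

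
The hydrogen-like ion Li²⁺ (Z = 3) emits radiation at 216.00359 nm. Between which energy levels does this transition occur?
n = 8 → n = 4

First, find the photon energy from the wavelength (hc = 1239.84 eV·nm):
E = hc/λ = 1239.84 eV·nm / 216.00359 nm = 5.7399046 eV

The energy levels of Li²⁺ satisfy E_n = -13.6057 × 3² / n² eV, so an emission n_i → n_f releases
ΔE = 13.6057 × 3² × (1/n_f² − 1/n_i²) eV.

Setting ΔE equal to the photon energy:
1/n_f² − 1/n_i² = 5.7399046 / (13.6057 × 3²) = 0.046874999

Since 1/n_i² must be positive, we need 1/n_f² > 0.046874999, i.e. n_f ≤ 4. For each allowed n_f, solve n_i = (1/n_f² − 0.046874999)^(−1/2) and check whether it is a whole number:
  n_f = 1: 1/n_i² = 1.000000000 − 0.046874999 = 0.953125001 → n_i = 1.024  (not an integer) ✗
  n_f = 2: 1/n_i² = 0.250000000 − 0.046874999 = 0.203125001 → n_i = 2.219  (not an integer) ✗
  n_f = 3: 1/n_i² = 0.111111111 − 0.046874999 = 0.064236112 → n_i = 3.946  (not an integer) ✗
  n_f = 4: 1/n_i² = 0.062500000 − 0.046874999 = 0.015625001 → n_i = 8.000  → integer, n_i = 8 ✓

Only n_f = 4 gives an integer upper level, n_i = 8.

The transition is from n = 8 to n = 4 (emission).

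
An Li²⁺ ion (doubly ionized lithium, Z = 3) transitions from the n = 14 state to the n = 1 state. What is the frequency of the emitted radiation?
2.95e+16 Hz

First, find the transition energy:
E_14 = -13.6057 × 3² / 14² = -0.624752 eV
E_1 = -13.6057 × 3² / 1² = -122.451300 eV
|ΔE| = |E_1 - E_14| = 121.826548 eV

Convert to Joules: E = 121.826548 eV × (1.602177 × 10⁻¹⁹ J/eV) = 1.9519e-17 J

Using E = hf:
f = E/h = 1.9519e-17 J / (6.62607 × 10⁻³⁴ J·s)
f = 2.95e+16 Hz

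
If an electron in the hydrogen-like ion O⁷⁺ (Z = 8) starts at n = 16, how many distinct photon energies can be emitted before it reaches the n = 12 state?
10

The electron can occupy levels n = 12, 13, ..., 16 during de-excitation — that is m = 16 - 12 + 1 = 5 distinct levels.

The number of distinct spectral lines equals the number of ways to choose 2 of these m levels (each pair gives one possible emission transition):

Number of lines = m(m-1)/2 = 5×4/2 = 10

These correspond to all possible transitions between the 5 levels:
16 → 15, 16 → 14, 16 → 13, 16 → 12, 15 → 14, 15 → 13, 15 → 12, 14 → 13...

Each transition produces a photon with a unique energy (and thus wavelength). This count does not depend on Z.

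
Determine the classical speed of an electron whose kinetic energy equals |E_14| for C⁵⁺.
9.376e+05 m/s (or 0.31274% of c)

The binding energy at n = 14 for C⁵⁺ is:
E_14 = -13.6057 × 6²/14² = -2.4990061 eV
|E_14| = 2.4990061 eV

Convert to Joules:
KE = 2.4990061 eV × (1.602177 × 10⁻¹⁹ J/eV) = 4.00385e-19 J

Using KE = ½mv²:
v = √(2·KE/m_e)
v = √(2 × 4.00385e-19 J / 9.10938 × 10⁻³¹ kg)
v = 9.376e+05 m/s

This is approximately 0.31274% the speed of light.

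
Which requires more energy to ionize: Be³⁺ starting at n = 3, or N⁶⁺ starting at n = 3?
N⁶⁺ at n = 3 (E = -74.08 eV)

Using E_n = -13.6057 Z² / n² eV:

Be³⁺ (Z = 4) at n = 3:
E = -13.6057 × 4² / 3² = -13.6057 × 16 / 9 = -24.18791 eV

N⁶⁺ (Z = 7) at n = 3:
E = -13.6057 × 7² / 3² = -13.6057 × 49 / 9 = -74.07548 eV

Since -74.07548 eV < -24.18791 eV,
N⁶⁺ at n = 3 is more tightly bound (requires more energy to ionize).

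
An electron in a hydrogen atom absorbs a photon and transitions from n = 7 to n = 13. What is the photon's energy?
0.197160 eV

The energy levels of a hydrogen-like atom are E_n = -13.6057 eV / n².

Energy at n = 7: E_7 = -13.6057 / 7² = -0.277667347 eV
Energy at n = 13: E_13 = -13.6057 / 13² = -0.080507101 eV

The excitation energy is the difference:
ΔE = E_13 - E_7
ΔE = -0.080507101 - (-0.277667347)
ΔE = 0.197160 eV

Since this is positive, energy must be absorbed (photon absorption).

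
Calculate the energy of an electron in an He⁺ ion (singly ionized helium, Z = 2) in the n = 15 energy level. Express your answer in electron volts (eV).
-0.24 eV

The energy levels of a hydrogen-like atom are given by:
E_n = -13.6057 Z² / n² eV  (with Z = 2 for He⁺)

For n = 15:
E_15 = -13.6057 × 2² / 15²
E_15 = -13.6057 × 4 / 225
E_15 = -0.24 eV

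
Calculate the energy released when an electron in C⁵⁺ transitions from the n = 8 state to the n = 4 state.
22.960 eV

The energy levels are E_n = -13.6057 Z² eV / n².

Energy at n = 8: E_8 = -13.6057 × 6² / 8² = -7.653206 eV
Energy at n = 4: E_4 = -13.6057 × 6² / 4² = -30.612825 eV

For emission (electron falling to lower state), the photon energy is:
E_photon = E_8 - E_4 = |-7.653206 - (-30.612825)|
E_photon = 22.960 eV

This energy is carried away by the emitted photon.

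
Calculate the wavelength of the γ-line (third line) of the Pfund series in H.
3738.52362 nm

The lines of a series are numbered from the longest wavelength (smallest ΔE) outward; the third line is the transition from n = n_f + 3 to n_f.
The Pfund series has all transitions ending at n_f = 5.

For H, the third line (γ-line) is the jump from n = 8 to n = 5:
E_8 = -13.6057 / 8² = -0.21258906250 eV
E_5 = -13.6057 / 5² = -0.54422800000 eV
ΔE = E_8 - E_5 = 0.33163893750 eV

λ = hc/E = 1239.84 eV·nm / 0.33163893750 eV
λ = 3738.52362 nm

This is the γ-line of the Pfund series in H.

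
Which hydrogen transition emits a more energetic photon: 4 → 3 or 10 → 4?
10 → 4

Calculate the energy for each transition:

Transition 4 → 3:
ΔE₁ = |E_3 - E_4| = |-13.6057/3² - (-13.6057/4²)|
ΔE₁ = |-1.5117444444 - (-0.8503562500)| = 0.6613882 eV

Transition 10 → 4:
ΔE₂ = |E_4 - E_10| = |-13.6057/4² - (-13.6057/10²)|
ΔE₂ = |-0.8503562500 - (-0.1360570000)| = 0.7142993 eV

Since 0.7142993 eV > 0.6613882 eV, the transition 10 → 4 emits the more energetic photon.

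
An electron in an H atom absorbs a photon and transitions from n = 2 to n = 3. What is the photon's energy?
1.88968 eV

The energy levels of a hydrogen-like atom are E_n = -13.6057 eV / n².

Energy at n = 2: E_2 = -13.6057 / 2² = -3.40142500 eV
Energy at n = 3: E_3 = -13.6057 / 3² = -1.51174444 eV

The excitation energy is the difference:
ΔE = E_3 - E_2
ΔE = -1.51174444 - (-3.40142500)
ΔE = 1.88968 eV

Since this is positive, energy must be absorbed (photon absorption).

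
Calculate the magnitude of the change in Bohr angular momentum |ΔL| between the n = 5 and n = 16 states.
1.16e-33 J·s (or 11ℏ)

In the Bohr model, L_n = nℏ where ℏ = 1.0546e-34 J·s.

L_16 = 16ℏ = 1.6874e-33 J·s
L_5 = 5ℏ = 5.2730e-34 J·s

ΔL = L_16 - L_5 = (16 - 5)ℏ = 11ℏ
ΔL = 11 × 1.0546e-34 J·s = 1.16e-33 J·s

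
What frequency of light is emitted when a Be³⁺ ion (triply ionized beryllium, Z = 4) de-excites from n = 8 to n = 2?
1.23369e+16 Hz

First, find the transition energy:
E_8 = -13.6057 × 4² / 8² = -3.40142500 eV
E_2 = -13.6057 × 4² / 2² = -54.42280000 eV
|ΔE| = |E_2 - E_8| = 51.02137500 eV

Convert to Joules: E = 51.02137500 eV × (1.602177 × 10⁻¹⁹ J/eV) = 8.1745274e-18 J

Using E = hf:
f = E/h = 8.1745274e-18 J / (6.62607 × 10⁻³⁴ J·s)
f = 1.23369e+16 Hz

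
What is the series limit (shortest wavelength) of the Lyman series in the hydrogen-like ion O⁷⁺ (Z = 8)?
1.4239 nm

The series limit corresponds to the transition from n = ∞ to n = 1.
This is the highest energy (shortest wavelength) transition in the Lyman series.

E_∞ = 0 eV
E_1 = -13.6057 × 8² / 1² = -870.764800 eV

Energy at series limit:
ΔE = E_∞ - E_1 = 0 - (-870.764800) = 870.764800 eV
λ = hc/E = 1239.84 eV·nm / 870.764800 eV = 1.4239 nm

This energy equals the ionization energy from the n = 1 state of O⁷⁺.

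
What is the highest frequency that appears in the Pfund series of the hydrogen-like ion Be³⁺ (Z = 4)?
2.106e+15 Hz

The series limit corresponds to the transition from n = ∞ to n = 5.
This is the highest energy (shortest wavelength) transition in the Pfund series.

E_∞ = 0 eV
E_5 = -13.6057 × 4² / 5² = -8.707648 eV

Energy at series limit:
ΔE = E_∞ - E_5 = 0 - (-8.707648) = 8.707648 eV
E = 8.707648 eV × (1.602177 × 10⁻¹⁹ J/eV) = 1.39512e-18 J
f = E/h = 1.39512e-18 J / (6.62607 × 10⁻³⁴ J·s) = 2.106e+15 Hz

This energy equals the ionization energy from the n = 5 state of Be³⁺.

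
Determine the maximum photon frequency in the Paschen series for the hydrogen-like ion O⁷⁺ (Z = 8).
2.33944e+16 Hz

The series limit corresponds to the transition from n = ∞ to n = 3.
This is the highest energy (shortest wavelength) transition in the Paschen series.

E_∞ = 0 eV
E_3 = -13.6057 × 8² / 3² = -96.7516444 eV

Energy at series limit:
ΔE = E_∞ - E_3 = 0 - (-96.7516444) = 96.7516444 eV
E = 96.7516444 eV × (1.602177 × 10⁻¹⁹ J/eV) = 1.5501326e-17 J
f = E/h = 1.5501326e-17 J / (6.62607 × 10⁻³⁴ J·s) = 2.33944e+16 Hz

This energy equals the ionization energy from the n = 3 state of O⁷⁺.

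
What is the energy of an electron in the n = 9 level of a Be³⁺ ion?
-2.68755 eV

For hydrogen-like ions, the energy levels scale with Z²:
E_n = -13.6057 Z² / n² eV

For Be³⁺ (Z = 4) at n = 9:
E_9 = -13.6057 × 4² / 9²
E_9 = -13.6057 × 16 / 81
E_9 = -217.6912 / 81
E_9 = -2.68755 eV

The energy is 16 times more negative than hydrogen at the same n due to the stronger nuclear charge.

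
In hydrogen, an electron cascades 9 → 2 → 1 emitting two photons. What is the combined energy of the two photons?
13.437728 eV

The energy levels of hydrogen are E_n = -13.6057 / n² eV.

First transition (9 → 2):
ΔE₁ = |E_2 - E_9|
ΔE₁ = |-3.401425000000 - (-0.167971604938)| = 3.233453395 eV

Second transition (2 → 1):
ΔE₂ = |E_1 - E_2|
ΔE₂ = |-13.605700000000 - (-3.401425000000)| = 10.204275000 eV

Total energy released:
E_total = ΔE₁ + ΔE₂ = 3.233453395 + 10.204275000 = 13.437728 eV

Note: This equals the direct transition 9 → 1: 13.437728 eV ✓
Energy is conserved regardless of the path taken.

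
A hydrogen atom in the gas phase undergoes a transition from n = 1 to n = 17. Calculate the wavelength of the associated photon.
91.442925 nm

First, find the transition energy using E_n = -13.6057 / n² eV:
E_1 = -13.6057 / 1² = -13.60570000 eV
E_17 = -13.6057 / 17² = -0.04707855 eV

Photon energy: |ΔE| = |E_17 - E_1| = 13.55862145 eV

Convert to wavelength using E = hc/λ with hc = 1239.84 eV·nm:
λ = hc/E = 1239.84 eV·nm / 13.55862145 eV
λ = 91.442925 nm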